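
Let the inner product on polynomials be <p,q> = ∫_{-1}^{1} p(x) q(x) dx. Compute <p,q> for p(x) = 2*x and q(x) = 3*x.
<p,q> = 4

Expand the product: p(x)·q(x) = 6*x^2.
∫_{-1}^{1} of each monomial x^k gives [2/(k+1) if k even, 0 if k odd]. Integrating term-by-term (or equivalently evaluating the antiderivative F(x) = 2*x^3 at the endpoints):
  F(1) − F(−1) = 2 − (-2) = 4.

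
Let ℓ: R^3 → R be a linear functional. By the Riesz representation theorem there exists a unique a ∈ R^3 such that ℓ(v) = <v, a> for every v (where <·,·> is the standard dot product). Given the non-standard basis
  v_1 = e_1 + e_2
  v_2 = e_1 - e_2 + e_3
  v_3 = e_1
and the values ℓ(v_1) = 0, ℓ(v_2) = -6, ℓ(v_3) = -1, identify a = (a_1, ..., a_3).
a = (-1, 1, -4)

Write a = (a_1, ..., a_3) in the standard basis. For each basis vector v_i, ℓ(v_i) = <v_i, a> is a linear equation in the a_j's. Collect the n equations into a matrix system V a = ℓ, where row i of V is v_i (expressed in the standard basis). Since V is invertible (lower-triangular with 1s on the diagonal, up to permutation), solve by back-substitution:
  V =
[[1, 1, 0],
 [1, -1, 1],
 [1, 0, 0]]
  V a = (0, -6, -1)
Solving gives a = (-1, 1, -4).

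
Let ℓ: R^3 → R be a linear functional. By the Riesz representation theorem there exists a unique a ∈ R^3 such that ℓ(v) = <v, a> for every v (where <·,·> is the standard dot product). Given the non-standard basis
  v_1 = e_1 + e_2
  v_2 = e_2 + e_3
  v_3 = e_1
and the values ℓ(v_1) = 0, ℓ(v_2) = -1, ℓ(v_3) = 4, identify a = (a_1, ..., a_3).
a = (4, -4, 3)

Write a = (a_1, ..., a_3) in the standard basis. For each basis vector v_i, ℓ(v_i) = <v_i, a> is a linear equation in the a_j's. Collect the n equations into a matrix system V a = ℓ, where row i of V is v_i (expressed in the standard basis). Since V is invertible (lower-triangular with 1s on the diagonal, up to permutation), solve by back-substitution:
  V =
[[1, 1, 0],
 [0, 1, 1],
 [1, 0, 0]]
  V a = (0, -1, 4)
Solving gives a = (4, -4, 3).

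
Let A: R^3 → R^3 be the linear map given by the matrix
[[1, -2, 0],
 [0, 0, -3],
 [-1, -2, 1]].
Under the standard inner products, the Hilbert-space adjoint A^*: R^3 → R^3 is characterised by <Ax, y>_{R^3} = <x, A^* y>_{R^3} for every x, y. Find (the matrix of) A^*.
A^* = A^T =
[[1, 0, -1],
 [-2, 0, -2],
 [0, -3, 1]]

For real matrices with standard dot products, the defining identity <Ax, y> = <x, A^* y> gives (Ax)^T y = x^T (A^*) y, i.e. x^T A^T y = x^T (A^*) y. Since this holds for all x, y, we must have A^* = A^T. Therefore
A^* =
[[1, 0, -1],
 [-2, 0, -2],
 [0, -3, 1]].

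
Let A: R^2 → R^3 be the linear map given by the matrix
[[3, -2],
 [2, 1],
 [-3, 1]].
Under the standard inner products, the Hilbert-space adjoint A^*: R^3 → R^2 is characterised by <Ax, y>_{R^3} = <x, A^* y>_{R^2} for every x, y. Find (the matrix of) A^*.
A^* = A^T =
[[3, 2, -3],
 [-2, 1, 1]]

For real matrices with standard dot products, the defining identity <Ax, y> = <x, A^* y> gives (Ax)^T y = x^T (A^*) y, i.e. x^T A^T y = x^T (A^*) y. Since this holds for all x, y, we must have A^* = A^T. Therefore
A^* =
[[3, 2, -3],
 [-2, 1, 1]].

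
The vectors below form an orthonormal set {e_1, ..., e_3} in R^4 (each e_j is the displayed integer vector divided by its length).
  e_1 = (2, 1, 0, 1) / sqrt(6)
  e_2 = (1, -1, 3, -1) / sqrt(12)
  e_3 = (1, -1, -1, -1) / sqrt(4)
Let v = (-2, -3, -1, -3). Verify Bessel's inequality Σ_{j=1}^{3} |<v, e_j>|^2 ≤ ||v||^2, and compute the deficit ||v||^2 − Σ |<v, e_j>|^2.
Σ |<v, e_j>|^2 = 23; ||v||^2 = 23; deficit = 0

Write each e_j = u_j / sqrt(<u_j, u_j>) where u_j is the displayed integer vector. Then <v, e_j> = <v, u_j> / sqrt(<u_j, u_j>), so |<v, e_j>|^2 = <v, u_j>^2 / <u_j, u_j>.
Coefficients: <v, e_1> = -10/sqrt(6), <v, e_2> = 1/sqrt(12), <v, e_3> = 5/sqrt(4).
Square and sum: Σ |<v, e_j>|^2 = 23.
Compute ||v||^2 = v·v = 23.
Deficit = 23 − 23 = 0 ≥ 0, confirming Bessel's inequality. (The deficit equals ||v − Σ <v,e_j> e_j||^2, the squared distance from v to span{e_j}.)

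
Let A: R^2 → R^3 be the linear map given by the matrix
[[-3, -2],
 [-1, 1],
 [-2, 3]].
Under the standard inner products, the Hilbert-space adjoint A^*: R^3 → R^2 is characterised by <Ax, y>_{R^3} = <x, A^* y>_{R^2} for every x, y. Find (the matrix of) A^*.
A^* = A^T =
[[-3, -1, -2],
 [-2, 1, 3]]

For real matrices with standard dot products, the defining identity <Ax, y> = <x, A^* y> gives (Ax)^T y = x^T (A^*) y, i.e. x^T A^T y = x^T (A^*) y. Since this holds for all x, y, we must have A^* = A^T. Therefore
A^* =
[[-3, -1, -2],
 [-2, 1, 3]].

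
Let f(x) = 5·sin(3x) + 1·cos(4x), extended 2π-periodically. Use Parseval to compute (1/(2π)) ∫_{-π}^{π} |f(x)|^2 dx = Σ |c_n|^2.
Σ |c_n|^2 = 13

Expand |f|^2 and use orthogonality of {sin(nx), cos(mx)} on [-π, π]:
  ∫_{-π}^{π} sin(nx)^2 dx = π, ∫ cos(mx)^2 dx = π, and cross terms integrate to 0.
So ∫_{-π}^{π} f(x)^2 dx = 5^2 · π + 1^2 · π = (25 + 1)π.
Divide by 2π: (25 + 1)/2 = 13.
By Parseval, this equals Σ |c_n|^2.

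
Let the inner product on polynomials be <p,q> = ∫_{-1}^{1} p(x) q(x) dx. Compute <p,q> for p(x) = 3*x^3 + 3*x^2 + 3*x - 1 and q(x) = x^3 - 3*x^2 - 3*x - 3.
<p,q> = -64/7

Expand the product: p(x)·q(x) = 3*x^6 - 6*x^5 - 15*x^4 - 28*x^3 - 15*x^2 - 6*x + 3.
∫_{-1}^{1} of each monomial x^k gives [2/(k+1) if k even, 0 if k odd]. Integrating term-by-term (or equivalently evaluating the antiderivative F(x) = 3*x^7/7 - x^6 - 3*x^5 - 7*x^4 - 5*x^3 - 3*x^2 + 3*x at the endpoints):
  F(1) − F(−1) = -109/7 − (-45/7) = -64/7.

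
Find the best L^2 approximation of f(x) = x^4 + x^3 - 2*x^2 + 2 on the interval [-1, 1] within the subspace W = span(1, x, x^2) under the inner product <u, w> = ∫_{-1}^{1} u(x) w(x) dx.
g(x) = -8*x^2/7 + 3*x/5 + 67/35

The best approximation g ∈ W is the orthogonal projection of f onto W. Writing g = a_0 + a_1 x + a_2 x^2, the coefficients solve the normal equations G · a = b where
  G_{ij} = <φ_i, φ_j> and b_i = <f, φ_i>, with φ_0 = 1, φ_1 = x, φ_2 = x^2.
G =
  [2, 0, 2/3]
  [0, 2/3, 0]
  [2/3, 0, 2/5],
b = (46/15, 2/5, 86/105).
Solving gives a_0 = 67/35, a_1 = 3/5, a_2 = -8/7, so
  g(x) = -8*x^2/7 + 3*x/5 + 67/35.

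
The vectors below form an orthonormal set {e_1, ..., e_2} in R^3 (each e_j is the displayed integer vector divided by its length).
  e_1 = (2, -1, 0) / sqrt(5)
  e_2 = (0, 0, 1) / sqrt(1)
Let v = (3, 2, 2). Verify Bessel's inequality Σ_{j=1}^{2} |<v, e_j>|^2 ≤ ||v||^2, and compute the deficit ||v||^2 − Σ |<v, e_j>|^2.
Σ |<v, e_j>|^2 = 36/5; ||v||^2 = 17; deficit = 49/5

Write each e_j = u_j / sqrt(<u_j, u_j>) where u_j is the displayed integer vector. Then <v, e_j> = <v, u_j> / sqrt(<u_j, u_j>), so |<v, e_j>|^2 = <v, u_j>^2 / <u_j, u_j>.
Coefficients: <v, e_1> = 4/sqrt(5), <v, e_2> = 2/sqrt(1).
Square and sum: Σ |<v, e_j>|^2 = 36/5.
Compute ||v||^2 = v·v = 17.
Deficit = 17 − 36/5 = 49/5 ≥ 0, confirming Bessel's inequality. (The deficit equals ||v − Σ <v,e_j> e_j||^2, the squared distance from v to span{e_j}.)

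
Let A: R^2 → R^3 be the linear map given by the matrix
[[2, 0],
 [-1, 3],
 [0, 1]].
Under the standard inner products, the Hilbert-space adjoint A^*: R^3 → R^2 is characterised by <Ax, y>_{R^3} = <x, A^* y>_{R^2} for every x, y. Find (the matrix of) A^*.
A^* = A^T =
[[2, -1, 0],
 [0, 3, 1]]

For real matrices with standard dot products, the defining identity <Ax, y> = <x, A^* y> gives (Ax)^T y = x^T (A^*) y, i.e. x^T A^T y = x^T (A^*) y. Since this holds for all x, y, we must have A^* = A^T. Therefore
A^* =
[[2, -1, 0],
 [0, 3, 1]].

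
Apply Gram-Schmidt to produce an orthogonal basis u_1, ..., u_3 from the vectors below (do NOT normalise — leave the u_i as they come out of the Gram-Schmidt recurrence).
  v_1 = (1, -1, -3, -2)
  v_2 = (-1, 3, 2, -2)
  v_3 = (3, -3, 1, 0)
Orthogonal basis:
  u_1 = (1, -1, -3, -2)
  u_2 = (-3/5, 13/5, 4/5, -14/5)
  u_3 = (32/13, -4/3, 80/39, -46/39)

Apply the Gram-Schmidt recurrence
  u_1 = v_1
  u_i = v_i − Σ_{j<i} ((v_i · u_j) / (u_j · u_j)) · u_j.

Step by step this gives:
  u_1 = (1, -1, -3, -2)
  u_2 = (-3/5, 13/5, 4/5, -14/5)
  u_3 = (32/13, -4/3, 80/39, -46/39)

Orthogonality check:
  u_2 · u_1 = 0 (should be 0)
  u_3 · u_1 = 0 (should be 0)
  u_3 · u_2 = 0 (should be 0)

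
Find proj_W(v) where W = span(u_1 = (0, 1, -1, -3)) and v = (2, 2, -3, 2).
proj_W(v) = (0, -1/11, 1/11, 3/11)

Set up U = [u_1 | ... | u_1] ∈ R^(4×1). The projector onto W = col(U) is P = U (U^T U)^(-1) U^T.
Compute U^T U =
  [11],
and U^T v = (-1).
Solve U^T U · c = U^T v for the coefficients: c = (-1/11). The projection is proj_W(v) = U c.
Check: (v - proj_W(v)) · u_1 = 0  (should be 0).
Result: proj_W(v) = (0, -1/11, 1/11, 3/11).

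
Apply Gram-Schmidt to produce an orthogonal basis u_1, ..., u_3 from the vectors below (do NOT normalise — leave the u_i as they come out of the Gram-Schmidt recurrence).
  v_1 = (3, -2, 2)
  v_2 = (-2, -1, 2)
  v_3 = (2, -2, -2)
Orthogonal basis:
  u_1 = (3, -2, 2)
  u_2 = (-2, -1, 2)
  u_3 = (-20/51, -100/51, -70/51)

Apply the Gram-Schmidt recurrence
  u_1 = v_1
  u_i = v_i − Σ_{j<i} ((v_i · u_j) / (u_j · u_j)) · u_j.

Step by step this gives:
  u_1 = (3, -2, 2)
  u_2 = (-2, -1, 2)
  u_3 = (-20/51, -100/51, -70/51)

Orthogonality check:
  u_2 · u_1 = 0 (should be 0)
  u_3 · u_1 = 0 (should be 0)
  u_3 · u_2 = 0 (should be 0)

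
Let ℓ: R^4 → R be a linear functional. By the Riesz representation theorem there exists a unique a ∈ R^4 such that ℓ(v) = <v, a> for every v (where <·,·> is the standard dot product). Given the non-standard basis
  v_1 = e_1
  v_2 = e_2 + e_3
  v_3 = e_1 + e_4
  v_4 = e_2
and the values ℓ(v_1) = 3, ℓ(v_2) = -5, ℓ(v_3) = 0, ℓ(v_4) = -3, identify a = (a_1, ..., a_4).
a = (3, -3, -2, -3)

Write a = (a_1, ..., a_4) in the standard basis. For each basis vector v_i, ℓ(v_i) = <v_i, a> is a linear equation in the a_j's. Collect the n equations into a matrix system V a = ℓ, where row i of V is v_i (expressed in the standard basis). Since V is invertible (lower-triangular with 1s on the diagonal, up to permutation), solve by back-substitution:
  V =
[[1, 0, 0, 0],
 [0, 1, 1, 0],
 [1, 0, 0, 1],
 [0, 1, 0, 0]]
  V a = (3, -5, 0, -3)
Solving gives a = (3, -3, -2, -3).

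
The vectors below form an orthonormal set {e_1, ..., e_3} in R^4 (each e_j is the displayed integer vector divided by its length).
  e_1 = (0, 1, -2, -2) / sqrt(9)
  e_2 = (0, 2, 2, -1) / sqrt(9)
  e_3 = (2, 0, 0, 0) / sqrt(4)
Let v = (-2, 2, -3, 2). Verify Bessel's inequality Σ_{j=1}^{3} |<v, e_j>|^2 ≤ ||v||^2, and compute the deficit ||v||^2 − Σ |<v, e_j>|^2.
Σ |<v, e_j>|^2 = 68/9; ||v||^2 = 21; deficit = 121/9

Write each e_j = u_j / sqrt(<u_j, u_j>) where u_j is the displayed integer vector. Then <v, e_j> = <v, u_j> / sqrt(<u_j, u_j>), so |<v, e_j>|^2 = <v, u_j>^2 / <u_j, u_j>.
Coefficients: <v, e_1> = 4/sqrt(9), <v, e_2> = -4/sqrt(9), <v, e_3> = -4/sqrt(4).
Square and sum: Σ |<v, e_j>|^2 = 68/9.
Compute ||v||^2 = v·v = 21.
Deficit = 21 − 68/9 = 121/9 ≥ 0, confirming Bessel's inequality. (The deficit equals ||v − Σ <v,e_j> e_j||^2, the squared distance from v to span{e_j}.)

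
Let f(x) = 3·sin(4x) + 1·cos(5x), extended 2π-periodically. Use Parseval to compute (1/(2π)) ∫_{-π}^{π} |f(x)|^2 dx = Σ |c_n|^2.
Σ |c_n|^2 = 5

Expand |f|^2 and use orthogonality of {sin(nx), cos(mx)} on [-π, π]:
  ∫_{-π}^{π} sin(nx)^2 dx = π, ∫ cos(mx)^2 dx = π, and cross terms integrate to 0.
So ∫_{-π}^{π} f(x)^2 dx = 3^2 · π + 1^2 · π = (9 + 1)π.
Divide by 2π: (9 + 1)/2 = 5.
By Parseval, this equals Σ |c_n|^2.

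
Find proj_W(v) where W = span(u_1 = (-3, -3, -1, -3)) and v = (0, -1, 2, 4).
proj_W(v) = (33/28, 33/28, 11/28, 33/28)

Set up U = [u_1 | ... | u_1] ∈ R^(4×1). The projector onto W = col(U) is P = U (U^T U)^(-1) U^T.
Compute U^T U =
  [28],
and U^T v = (-11).
Solve U^T U · c = U^T v for the coefficients: c = (-11/28). The projection is proj_W(v) = U c.
Check: (v - proj_W(v)) · u_1 = 0  (should be 0).
Result: proj_W(v) = (33/28, 33/28, 11/28, 33/28).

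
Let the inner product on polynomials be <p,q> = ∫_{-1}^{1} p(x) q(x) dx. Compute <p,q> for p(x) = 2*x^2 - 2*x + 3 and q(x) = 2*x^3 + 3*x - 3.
<p,q> = -138/5

Expand the product: p(x)·q(x) = 4*x^5 - 4*x^4 + 12*x^3 - 12*x^2 + 15*x - 9.
∫_{-1}^{1} of each monomial x^k gives [2/(k+1) if k even, 0 if k odd]. Integrating term-by-term (or equivalently evaluating the antiderivative F(x) = 2*x^6/3 - 4*x^5/5 + 3*x^4 - 4*x^3 + 15*x^2/2 - 9*x at the endpoints):
  F(1) − F(−1) = -79/30 − (749/30) = -138/5.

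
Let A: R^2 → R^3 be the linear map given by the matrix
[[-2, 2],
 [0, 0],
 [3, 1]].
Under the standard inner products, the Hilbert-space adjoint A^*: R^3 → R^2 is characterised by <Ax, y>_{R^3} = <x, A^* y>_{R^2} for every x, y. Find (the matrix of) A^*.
A^* = A^T =
[[-2, 0, 3],
 [2, 0, 1]]

For real matrices with standard dot products, the defining identity <Ax, y> = <x, A^* y> gives (Ax)^T y = x^T (A^*) y, i.e. x^T A^T y = x^T (A^*) y. Since this holds for all x, y, we must have A^* = A^T. Therefore
A^* =
[[-2, 0, 3],
 [2, 0, 1]].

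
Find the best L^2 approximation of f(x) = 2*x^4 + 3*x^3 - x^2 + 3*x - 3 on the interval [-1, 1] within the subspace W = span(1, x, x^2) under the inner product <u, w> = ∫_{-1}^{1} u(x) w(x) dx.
g(x) = 5*x^2/7 + 24*x/5 - 111/35

The best approximation g ∈ W is the orthogonal projection of f onto W. Writing g = a_0 + a_1 x + a_2 x^2, the coefficients solve the normal equations G · a = b where
  G_{ij} = <φ_i, φ_j> and b_i = <f, φ_i>, with φ_0 = 1, φ_1 = x, φ_2 = x^2.
G =
  [2, 0, 2/3]
  [0, 2/3, 0]
  [2/3, 0, 2/5],
b = (-88/15, 16/5, -64/35).
Solving gives a_0 = -111/35, a_1 = 24/5, a_2 = 5/7, so
  g(x) = 5*x^2/7 + 24*x/5 - 111/35.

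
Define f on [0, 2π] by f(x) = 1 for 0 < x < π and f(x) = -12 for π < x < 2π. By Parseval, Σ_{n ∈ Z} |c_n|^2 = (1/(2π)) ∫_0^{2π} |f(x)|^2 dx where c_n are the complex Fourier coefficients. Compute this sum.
Σ |c_n|^2 = 145/2

Parseval equates the L^2 energy of f (normalised by 1/(2π)) with the ℓ^2 sum of its Fourier coefficients: (1/(2π)) ∫_0^{2π} |f|^2 = Σ |c_n|^2.
Compute the left side: (1/(2π)) [∫_0^π 1^2 dx + ∫_π^{2π} (-12)^2 dx] = (1/(2π)) · (1π + 144π) = (1 + 144)/2 = 145/2.
So Σ_{n ∈ Z} |c_n|^2 = 145/2.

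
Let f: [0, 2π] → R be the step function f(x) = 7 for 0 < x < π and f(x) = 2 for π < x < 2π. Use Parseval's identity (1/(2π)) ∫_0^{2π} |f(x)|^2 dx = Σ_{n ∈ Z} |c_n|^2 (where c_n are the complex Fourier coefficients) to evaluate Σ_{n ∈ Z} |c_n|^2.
Σ |c_n|^2 = 53/2

Parseval equates the L^2 energy of f (normalised by 1/(2π)) with the ℓ^2 sum of its Fourier coefficients: (1/(2π)) ∫_0^{2π} |f|^2 = Σ |c_n|^2.
Compute the left side: (1/(2π)) [∫_0^π 7^2 dx + ∫_π^{2π} 2^2 dx] = (1/(2π)) · (49π + 4π) = (49 + 4)/2 = 53/2.
So Σ_{n ∈ Z} |c_n|^2 = 53/2.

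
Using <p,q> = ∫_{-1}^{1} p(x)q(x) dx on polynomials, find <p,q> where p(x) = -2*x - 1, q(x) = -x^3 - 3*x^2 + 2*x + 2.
<p,q> = -58/15

Expand the product: p(x)·q(x) = 2*x^4 + 7*x^3 - x^2 - 6*x - 2.
∫_{-1}^{1} of each monomial x^k gives [2/(k+1) if k even, 0 if k odd]. Integrating term-by-term (or equivalently evaluating the antiderivative F(x) = 2*x^5/5 + 7*x^4/4 - x^3/3 - 3*x^2 - 2*x at the endpoints):
  F(1) − F(−1) = -191/60 − (41/60) = -58/15.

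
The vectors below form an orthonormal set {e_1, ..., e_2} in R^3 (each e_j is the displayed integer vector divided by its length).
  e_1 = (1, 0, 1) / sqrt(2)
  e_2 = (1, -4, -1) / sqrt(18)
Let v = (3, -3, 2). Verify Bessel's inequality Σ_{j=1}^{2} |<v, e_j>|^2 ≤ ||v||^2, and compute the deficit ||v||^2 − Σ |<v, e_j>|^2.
Σ |<v, e_j>|^2 = 197/9; ||v||^2 = 22; deficit = 1/9

Write each e_j = u_j / sqrt(<u_j, u_j>) where u_j is the displayed integer vector. Then <v, e_j> = <v, u_j> / sqrt(<u_j, u_j>), so |<v, e_j>|^2 = <v, u_j>^2 / <u_j, u_j>.
Coefficients: <v, e_1> = 5/sqrt(2), <v, e_2> = 13/sqrt(18).
Square and sum: Σ |<v, e_j>|^2 = 197/9.
Compute ||v||^2 = v·v = 22.
Deficit = 22 − 197/9 = 1/9 ≥ 0, confirming Bessel's inequality. (The deficit equals ||v − Σ <v,e_j> e_j||^2, the squared distance from v to span{e_j}.)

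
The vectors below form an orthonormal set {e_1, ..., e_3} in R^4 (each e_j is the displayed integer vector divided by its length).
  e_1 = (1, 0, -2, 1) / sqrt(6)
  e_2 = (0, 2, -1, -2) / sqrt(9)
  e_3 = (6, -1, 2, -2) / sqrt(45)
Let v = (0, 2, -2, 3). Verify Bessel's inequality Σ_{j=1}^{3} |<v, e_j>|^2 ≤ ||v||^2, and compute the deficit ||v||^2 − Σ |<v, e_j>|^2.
Σ |<v, e_j>|^2 = 341/30; ||v||^2 = 17; deficit = 169/30

Write each e_j = u_j / sqrt(<u_j, u_j>) where u_j is the displayed integer vector. Then <v, e_j> = <v, u_j> / sqrt(<u_j, u_j>), so |<v, e_j>|^2 = <v, u_j>^2 / <u_j, u_j>.
Coefficients: <v, e_1> = 7/sqrt(6), <v, e_2> = 0/sqrt(9), <v, e_3> = -12/sqrt(45).
Square and sum: Σ |<v, e_j>|^2 = 341/30.
Compute ||v||^2 = v·v = 17.
Deficit = 17 − 341/30 = 169/30 ≥ 0, confirming Bessel's inequality. (The deficit equals ||v − Σ <v,e_j> e_j||^2, the squared distance from v to span{e_j}.)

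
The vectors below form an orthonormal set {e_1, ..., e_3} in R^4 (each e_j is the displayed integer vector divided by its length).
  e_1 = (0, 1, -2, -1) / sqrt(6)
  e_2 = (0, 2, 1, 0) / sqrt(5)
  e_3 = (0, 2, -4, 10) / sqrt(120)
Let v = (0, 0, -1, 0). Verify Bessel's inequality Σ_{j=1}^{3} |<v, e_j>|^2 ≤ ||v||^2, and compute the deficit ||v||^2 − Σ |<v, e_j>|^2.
Σ |<v, e_j>|^2 = 1; ||v||^2 = 1; deficit = 0

Write each e_j = u_j / sqrt(<u_j, u_j>) where u_j is the displayed integer vector. Then <v, e_j> = <v, u_j> / sqrt(<u_j, u_j>), so |<v, e_j>|^2 = <v, u_j>^2 / <u_j, u_j>.
Coefficients: <v, e_1> = 2/sqrt(6), <v, e_2> = -1/sqrt(5), <v, e_3> = 4/sqrt(120).
Square and sum: Σ |<v, e_j>|^2 = 1.
Compute ||v||^2 = v·v = 1.
Deficit = 1 − 1 = 0 ≥ 0, confirming Bessel's inequality. (The deficit equals ||v − Σ <v,e_j> e_j||^2, the squared distance from v to span{e_j}.)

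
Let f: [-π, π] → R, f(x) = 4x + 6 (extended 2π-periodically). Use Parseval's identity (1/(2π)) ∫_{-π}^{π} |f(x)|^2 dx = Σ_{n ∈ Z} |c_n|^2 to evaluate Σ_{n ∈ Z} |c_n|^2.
Σ |c_n|^2 = 16π^2/3 + 36

Expand and integrate term by term over [-π, π]:
  ∫ (4x)^2 dx = 16·(2π^3/3); ∫ 2·4·(6)·x dx = 0 (odd integrand); ∫ 6^2 dx = 36·2π.
So (1/(2π)) ∫_{-π}^{π} (4x + 6)^2 dx = 16π^2/3 + 36 = 16π^2/3 + 36.
Parseval ⇒ Σ |c_n|^2 = 16π^2/3 + 36.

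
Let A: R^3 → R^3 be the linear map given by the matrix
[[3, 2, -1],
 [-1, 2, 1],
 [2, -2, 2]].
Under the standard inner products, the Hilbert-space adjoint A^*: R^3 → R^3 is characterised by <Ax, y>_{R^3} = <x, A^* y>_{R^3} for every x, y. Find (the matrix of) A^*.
A^* = A^T =
[[3, -1, 2],
 [2, 2, -2],
 [-1, 1, 2]]

For real matrices with standard dot products, the defining identity <Ax, y> = <x, A^* y> gives (Ax)^T y = x^T (A^*) y, i.e. x^T A^T y = x^T (A^*) y. Since this holds for all x, y, we must have A^* = A^T. Therefore
A^* =
[[3, -1, 2],
 [2, 2, -2],
 [-1, 1, 2]].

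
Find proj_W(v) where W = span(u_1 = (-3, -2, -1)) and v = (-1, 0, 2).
proj_W(v) = (-3/14, -1/7, -1/14)

Set up U = [u_1 | ... | u_1] ∈ R^(3×1). The projector onto W = col(U) is P = U (U^T U)^(-1) U^T.
Compute U^T U =
  [14],
and U^T v = (1).
Solve U^T U · c = U^T v for the coefficients: c = (1/14). The projection is proj_W(v) = U c.
Check: (v - proj_W(v)) · u_1 = 0  (should be 0).
Result: proj_W(v) = (-3/14, -1/7, -1/14).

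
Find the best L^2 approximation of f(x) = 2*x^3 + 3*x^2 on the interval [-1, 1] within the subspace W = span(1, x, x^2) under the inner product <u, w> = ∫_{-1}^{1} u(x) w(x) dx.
g(x) = 3*x^2 + 6*x/5

The best approximation g ∈ W is the orthogonal projection of f onto W. Writing g = a_0 + a_1 x + a_2 x^2, the coefficients solve the normal equations G · a = b where
  G_{ij} = <φ_i, φ_j> and b_i = <f, φ_i>, with φ_0 = 1, φ_1 = x, φ_2 = x^2.
G =
  [2, 0, 2/3]
  [0, 2/3, 0]
  [2/3, 0, 2/5],
b = (2, 4/5, 6/5).
Solving gives a_0 = 0, a_1 = 6/5, a_2 = 3, so
  g(x) = 3*x^2 + 6*x/5.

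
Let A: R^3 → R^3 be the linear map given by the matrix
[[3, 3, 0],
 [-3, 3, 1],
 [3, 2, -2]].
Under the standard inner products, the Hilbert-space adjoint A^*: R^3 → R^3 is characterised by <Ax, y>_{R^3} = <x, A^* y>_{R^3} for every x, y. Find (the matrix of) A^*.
A^* = A^T =
[[3, -3, 3],
 [3, 3, 2],
 [0, 1, -2]]

For real matrices with standard dot products, the defining identity <Ax, y> = <x, A^* y> gives (Ax)^T y = x^T (A^*) y, i.e. x^T A^T y = x^T (A^*) y. Since this holds for all x, y, we must have A^* = A^T. Therefore
A^* =
[[3, -3, 3],
 [3, 3, 2],
 [0, 1, -2]].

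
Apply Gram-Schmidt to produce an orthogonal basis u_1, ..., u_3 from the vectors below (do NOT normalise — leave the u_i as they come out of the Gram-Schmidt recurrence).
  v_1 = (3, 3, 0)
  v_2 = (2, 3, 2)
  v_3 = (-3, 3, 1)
Orthogonal basis:
  u_1 = (3, 3, 0)
  u_2 = (-1/2, 1/2, 2)
  u_3 = (-22/9, 22/9, -11/9)

Apply the Gram-Schmidt recurrence
  u_1 = v_1
  u_i = v_i − Σ_{j<i} ((v_i · u_j) / (u_j · u_j)) · u_j.

Step by step this gives:
  u_1 = (3, 3, 0)
  u_2 = (-1/2, 1/2, 2)
  u_3 = (-22/9, 22/9, -11/9)

Orthogonality check:
  u_2 · u_1 = 0 (should be 0)
  u_3 · u_1 = 0 (should be 0)
  u_3 · u_2 = 0 (should be 0)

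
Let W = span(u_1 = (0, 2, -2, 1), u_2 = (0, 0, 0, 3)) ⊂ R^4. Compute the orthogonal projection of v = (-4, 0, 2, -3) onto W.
proj_W(v) = (0, -1, 1, -3)

Set up U = [u_1 | ... | u_2] ∈ R^(4×2). The projector onto W = col(U) is P = U (U^T U)^(-1) U^T.
Compute U^T U =
  [9, 3]
  [3, 9],
and U^T v = (-7, -9).
Solve U^T U · c = U^T v for the coefficients: c = (-1/2, -5/6). The projection is proj_W(v) = U c.
Check: (v - proj_W(v)) · u_1 = 0  (should be 0).
Check: (v - proj_W(v)) · u_2 = 0  (should be 0).
Result: proj_W(v) = (0, -1, 1, -3).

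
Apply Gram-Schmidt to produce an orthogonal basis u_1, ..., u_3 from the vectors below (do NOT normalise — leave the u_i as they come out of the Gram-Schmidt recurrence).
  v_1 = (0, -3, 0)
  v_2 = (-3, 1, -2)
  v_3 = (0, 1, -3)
Orthogonal basis:
  u_1 = (0, -3, 0)
  u_2 = (-3, 0, -2)
  u_3 = (18/13, 0, -27/13)

Apply the Gram-Schmidt recurrence
  u_1 = v_1
  u_i = v_i − Σ_{j<i} ((v_i · u_j) / (u_j · u_j)) · u_j.

Step by step this gives:
  u_1 = (0, -3, 0)
  u_2 = (-3, 0, -2)
  u_3 = (18/13, 0, -27/13)

Orthogonality check:
  u_2 · u_1 = 0 (should be 0)
  u_3 · u_1 = 0 (should be 0)
  u_3 · u_2 = 0 (should be 0)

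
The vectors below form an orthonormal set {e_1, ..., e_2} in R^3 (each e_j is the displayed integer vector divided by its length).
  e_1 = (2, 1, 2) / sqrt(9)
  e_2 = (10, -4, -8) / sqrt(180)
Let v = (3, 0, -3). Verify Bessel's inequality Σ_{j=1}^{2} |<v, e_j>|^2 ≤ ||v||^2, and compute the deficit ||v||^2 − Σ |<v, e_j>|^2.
Σ |<v, e_j>|^2 = 81/5; ||v||^2 = 18; deficit = 9/5

Write each e_j = u_j / sqrt(<u_j, u_j>) where u_j is the displayed integer vector. Then <v, e_j> = <v, u_j> / sqrt(<u_j, u_j>), so |<v, e_j>|^2 = <v, u_j>^2 / <u_j, u_j>.
Coefficients: <v, e_1> = 0/sqrt(9), <v, e_2> = 54/sqrt(180).
Square and sum: Σ |<v, e_j>|^2 = 81/5.
Compute ||v||^2 = v·v = 18.
Deficit = 18 − 81/5 = 9/5 ≥ 0, confirming Bessel's inequality. (The deficit equals ||v − Σ <v,e_j> e_j||^2, the squared distance from v to span{e_j}.)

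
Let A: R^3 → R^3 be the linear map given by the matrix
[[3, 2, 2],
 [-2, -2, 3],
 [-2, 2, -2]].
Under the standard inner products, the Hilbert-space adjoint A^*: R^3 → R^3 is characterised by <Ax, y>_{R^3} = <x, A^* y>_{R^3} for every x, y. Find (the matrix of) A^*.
A^* = A^T =
[[3, -2, -2],
 [2, -2, 2],
 [2, 3, -2]]

For real matrices with standard dot products, the defining identity <Ax, y> = <x, A^* y> gives (Ax)^T y = x^T (A^*) y, i.e. x^T A^T y = x^T (A^*) y. Since this holds for all x, y, we must have A^* = A^T. Therefore
A^* =
[[3, -2, -2],
 [2, -2, 2],
 [2, 3, -2]].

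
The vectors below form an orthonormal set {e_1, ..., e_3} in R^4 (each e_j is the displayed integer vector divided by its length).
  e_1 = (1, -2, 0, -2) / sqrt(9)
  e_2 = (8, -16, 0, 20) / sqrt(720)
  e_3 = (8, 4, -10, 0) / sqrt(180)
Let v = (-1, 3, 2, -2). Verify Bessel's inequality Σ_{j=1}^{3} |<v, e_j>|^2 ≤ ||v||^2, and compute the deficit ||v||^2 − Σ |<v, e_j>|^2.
Σ |<v, e_j>|^2 = 137/9; ||v||^2 = 18; deficit = 25/9

Write each e_j = u_j / sqrt(<u_j, u_j>) where u_j is the displayed integer vector. Then <v, e_j> = <v, u_j> / sqrt(<u_j, u_j>), so |<v, e_j>|^2 = <v, u_j>^2 / <u_j, u_j>.
Coefficients: <v, e_1> = -3/sqrt(9), <v, e_2> = -96/sqrt(720), <v, e_3> = -16/sqrt(180).
Square and sum: Σ |<v, e_j>|^2 = 137/9.
Compute ||v||^2 = v·v = 18.
Deficit = 18 − 137/9 = 25/9 ≥ 0, confirming Bessel's inequality. (The deficit equals ||v − Σ <v,e_j> e_j||^2, the squared distance from v to span{e_j}.)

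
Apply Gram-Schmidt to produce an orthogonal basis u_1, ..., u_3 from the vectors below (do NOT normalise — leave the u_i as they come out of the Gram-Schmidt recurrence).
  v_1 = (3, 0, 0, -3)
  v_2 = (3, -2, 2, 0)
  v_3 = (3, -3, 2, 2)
Orthogonal basis:
  u_1 = (3, 0, 0, -3)
  u_2 = (3/2, -2, 2, 3/2)
  u_3 = (2/5, -1/5, -4/5, 2/5)

Apply the Gram-Schmidt recurrence
  u_1 = v_1
  u_i = v_i − Σ_{j<i} ((v_i · u_j) / (u_j · u_j)) · u_j.

Step by step this gives:
  u_1 = (3, 0, 0, -3)
  u_2 = (3/2, -2, 2, 3/2)
  u_3 = (2/5, -1/5, -4/5, 2/5)

Orthogonality check:
  u_2 · u_1 = 0 (should be 0)
  u_3 · u_1 = 0 (should be 0)
  u_3 · u_2 = 0 (should be 0)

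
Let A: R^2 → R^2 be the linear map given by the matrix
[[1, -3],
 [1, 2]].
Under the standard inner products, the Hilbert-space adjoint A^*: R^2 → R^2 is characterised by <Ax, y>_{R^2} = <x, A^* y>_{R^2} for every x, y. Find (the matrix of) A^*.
A^* = A^T =
[[1, 1],
 [-3, 2]]

For real matrices with standard dot products, the defining identity <Ax, y> = <x, A^* y> gives (Ax)^T y = x^T (A^*) y, i.e. x^T A^T y = x^T (A^*) y. Since this holds for all x, y, we must have A^* = A^T. Therefore
A^* =
[[1, 1],
 [-3, 2]].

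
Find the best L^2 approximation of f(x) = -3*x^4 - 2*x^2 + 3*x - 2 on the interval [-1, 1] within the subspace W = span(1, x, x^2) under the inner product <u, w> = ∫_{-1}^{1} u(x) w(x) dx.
g(x) = -32*x^2/7 + 3*x - 61/35

The best approximation g ∈ W is the orthogonal projection of f onto W. Writing g = a_0 + a_1 x + a_2 x^2, the coefficients solve the normal equations G · a = b where
  G_{ij} = <φ_i, φ_j> and b_i = <f, φ_i>, with φ_0 = 1, φ_1 = x, φ_2 = x^2.
G =
  [2, 0, 2/3]
  [0, 2/3, 0]
  [2/3, 0, 2/5],
b = (-98/15, 2, -314/105).
Solving gives a_0 = -61/35, a_1 = 3, a_2 = -32/7, so
  g(x) = -32*x^2/7 + 3*x - 61/35.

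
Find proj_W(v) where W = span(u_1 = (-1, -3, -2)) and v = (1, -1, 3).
proj_W(v) = (2/7, 6/7, 4/7)

Set up U = [u_1 | ... | u_1] ∈ R^(3×1). The projector onto W = col(U) is P = U (U^T U)^(-1) U^T.
Compute U^T U =
  [14],
and U^T v = (-4).
Solve U^T U · c = U^T v for the coefficients: c = (-2/7). The projection is proj_W(v) = U c.
Check: (v - proj_W(v)) · u_1 = 0  (should be 0).
Result: proj_W(v) = (2/7, 6/7, 4/7).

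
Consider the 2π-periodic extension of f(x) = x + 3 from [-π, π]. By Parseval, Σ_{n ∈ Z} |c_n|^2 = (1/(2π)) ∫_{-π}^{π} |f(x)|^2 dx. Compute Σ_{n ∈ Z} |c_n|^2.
Σ |c_n|^2 = π^2/3 + 9

Expand and integrate term by term over [-π, π]:
  ∫ (x)^2 dx = 1·(2π^3/3); ∫ 2·1·(3)·x dx = 0 (odd integrand); ∫ 3^2 dx = 9·2π.
So (1/(2π)) ∫_{-π}^{π} (x + 3)^2 dx = 1π^2/3 + 9 = π^2/3 + 9.
Parseval ⇒ Σ |c_n|^2 = π^2/3 + 9.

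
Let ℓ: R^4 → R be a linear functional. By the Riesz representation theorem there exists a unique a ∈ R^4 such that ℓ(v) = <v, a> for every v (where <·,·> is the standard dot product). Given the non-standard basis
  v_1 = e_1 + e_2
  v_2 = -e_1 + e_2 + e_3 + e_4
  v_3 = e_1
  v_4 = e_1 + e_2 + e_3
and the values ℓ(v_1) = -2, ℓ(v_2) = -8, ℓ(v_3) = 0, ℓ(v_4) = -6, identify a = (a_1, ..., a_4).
a = (0, -2, -4, -2)

Write a = (a_1, ..., a_4) in the standard basis. For each basis vector v_i, ℓ(v_i) = <v_i, a> is a linear equation in the a_j's. Collect the n equations into a matrix system V a = ℓ, where row i of V is v_i (expressed in the standard basis). Since V is invertible (lower-triangular with 1s on the diagonal, up to permutation), solve by back-substitution:
  V =
[[1, 1, 0, 0],
 [-1, 1, 1, 1],
 [1, 0, 0, 0],
 [1, 1, 1, 0]]
  V a = (-2, -8, 0, -6)
Solving gives a = (0, -2, -4, -2).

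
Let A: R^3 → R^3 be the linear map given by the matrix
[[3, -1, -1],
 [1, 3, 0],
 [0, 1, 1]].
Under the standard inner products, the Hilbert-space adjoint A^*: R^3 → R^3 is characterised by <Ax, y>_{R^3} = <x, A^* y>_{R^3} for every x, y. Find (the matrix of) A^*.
A^* = A^T =
[[3, 1, 0],
 [-1, 3, 1],
 [-1, 0, 1]]

For real matrices with standard dot products, the defining identity <Ax, y> = <x, A^* y> gives (Ax)^T y = x^T (A^*) y, i.e. x^T A^T y = x^T (A^*) y. Since this holds for all x, y, we must have A^* = A^T. Therefore
A^* =
[[3, 1, 0],
 [-1, 3, 1],
 [-1, 0, 1]].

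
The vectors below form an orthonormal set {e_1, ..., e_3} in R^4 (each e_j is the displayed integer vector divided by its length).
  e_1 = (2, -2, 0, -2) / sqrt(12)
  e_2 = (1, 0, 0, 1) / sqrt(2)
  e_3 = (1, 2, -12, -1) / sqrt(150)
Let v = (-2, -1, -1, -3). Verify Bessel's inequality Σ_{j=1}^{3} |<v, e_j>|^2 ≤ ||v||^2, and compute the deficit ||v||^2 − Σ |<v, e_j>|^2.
Σ |<v, e_j>|^2 = 366/25; ||v||^2 = 15; deficit = 9/25

Write each e_j = u_j / sqrt(<u_j, u_j>) where u_j is the displayed integer vector. Then <v, e_j> = <v, u_j> / sqrt(<u_j, u_j>), so |<v, e_j>|^2 = <v, u_j>^2 / <u_j, u_j>.
Coefficients: <v, e_1> = 4/sqrt(12), <v, e_2> = -5/sqrt(2), <v, e_3> = 11/sqrt(150).
Square and sum: Σ |<v, e_j>|^2 = 366/25.
Compute ||v||^2 = v·v = 15.
Deficit = 15 − 366/25 = 9/25 ≥ 0, confirming Bessel's inequality. (The deficit equals ||v − Σ <v,e_j> e_j||^2, the squared distance from v to span{e_j}.)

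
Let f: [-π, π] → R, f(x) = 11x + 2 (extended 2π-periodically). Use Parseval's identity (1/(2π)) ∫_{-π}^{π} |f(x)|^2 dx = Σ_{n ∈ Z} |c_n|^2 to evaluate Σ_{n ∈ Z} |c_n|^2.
Σ |c_n|^2 = 121π^2/3 + 4

Expand and integrate term by term over [-π, π]:
  ∫ (11x)^2 dx = 121·(2π^3/3); ∫ 2·11·(2)·x dx = 0 (odd integrand); ∫ 2^2 dx = 4·2π.
So (1/(2π)) ∫_{-π}^{π} (11x + 2)^2 dx = 121π^2/3 + 4 = 121π^2/3 + 4.
Parseval ⇒ Σ |c_n|^2 = 121π^2/3 + 4.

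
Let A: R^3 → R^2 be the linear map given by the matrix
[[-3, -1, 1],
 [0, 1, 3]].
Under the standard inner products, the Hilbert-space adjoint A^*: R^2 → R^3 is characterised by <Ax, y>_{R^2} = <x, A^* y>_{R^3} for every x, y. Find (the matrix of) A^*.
A^* = A^T =
[[-3, 0],
 [-1, 1],
 [1, 3]]

For real matrices with standard dot products, the defining identity <Ax, y> = <x, A^* y> gives (Ax)^T y = x^T (A^*) y, i.e. x^T A^T y = x^T (A^*) y. Since this holds for all x, y, we must have A^* = A^T. Therefore
A^* =
[[-3, 0],
 [-1, 1],
 [1, 3]].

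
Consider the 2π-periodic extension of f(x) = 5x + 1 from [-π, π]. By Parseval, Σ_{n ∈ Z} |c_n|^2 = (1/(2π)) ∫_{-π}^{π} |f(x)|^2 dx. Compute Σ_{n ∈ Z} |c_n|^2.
Σ |c_n|^2 = 25π^2/3 + 1

Expand and integrate term by term over [-π, π]:
  ∫ (5x)^2 dx = 25·(2π^3/3); ∫ 2·5·(1)·x dx = 0 (odd integrand); ∫ 1^2 dx = 1·2π.
So (1/(2π)) ∫_{-π}^{π} (5x + 1)^2 dx = 25π^2/3 + 1 = 25π^2/3 + 1.
Parseval ⇒ Σ |c_n|^2 = 25π^2/3 + 1.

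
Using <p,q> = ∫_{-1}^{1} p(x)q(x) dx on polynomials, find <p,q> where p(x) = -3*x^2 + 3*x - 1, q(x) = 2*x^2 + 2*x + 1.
<p,q> = -56/15

Expand the product: p(x)·q(x) = -6*x^4 + x^2 + x - 1.
∫_{-1}^{1} of each monomial x^k gives [2/(k+1) if k even, 0 if k odd]. Integrating term-by-term (or equivalently evaluating the antiderivative F(x) = -6*x^5/5 + x^3/3 + x^2/2 - x at the endpoints):
  F(1) − F(−1) = -41/30 − (71/30) = -56/15.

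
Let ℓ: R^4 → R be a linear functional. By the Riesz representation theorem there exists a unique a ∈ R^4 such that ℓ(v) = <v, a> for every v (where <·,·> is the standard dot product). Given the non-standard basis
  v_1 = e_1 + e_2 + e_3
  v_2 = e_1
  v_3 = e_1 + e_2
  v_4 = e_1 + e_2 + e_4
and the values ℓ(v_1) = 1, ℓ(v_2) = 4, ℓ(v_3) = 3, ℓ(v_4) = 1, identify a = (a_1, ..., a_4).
a = (4, -1, -2, -2)

Write a = (a_1, ..., a_4) in the standard basis. For each basis vector v_i, ℓ(v_i) = <v_i, a> is a linear equation in the a_j's. Collect the n equations into a matrix system V a = ℓ, where row i of V is v_i (expressed in the standard basis). Since V is invertible (lower-triangular with 1s on the diagonal, up to permutation), solve by back-substitution:
  V =
[[1, 1, 1, 0],
 [1, 0, 0, 0],
 [1, 1, 0, 0],
 [1, 1, 0, 1]]
  V a = (1, 4, 3, 1)
Solving gives a = (4, -1, -2, -2).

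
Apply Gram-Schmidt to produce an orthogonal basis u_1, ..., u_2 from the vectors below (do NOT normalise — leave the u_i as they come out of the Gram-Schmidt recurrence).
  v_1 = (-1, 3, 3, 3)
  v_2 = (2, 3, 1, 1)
Orthogonal basis:
  u_1 = (-1, 3, 3, 3)
  u_2 = (69/28, 45/28, -11/28, -11/28)

Apply the Gram-Schmidt recurrence
  u_1 = v_1
  u_i = v_i − Σ_{j<i} ((v_i · u_j) / (u_j · u_j)) · u_j.

Step by step this gives:
  u_1 = (-1, 3, 3, 3)
  u_2 = (69/28, 45/28, -11/28, -11/28)

Orthogonality check:
  u_2 · u_1 = 0 (should be 0)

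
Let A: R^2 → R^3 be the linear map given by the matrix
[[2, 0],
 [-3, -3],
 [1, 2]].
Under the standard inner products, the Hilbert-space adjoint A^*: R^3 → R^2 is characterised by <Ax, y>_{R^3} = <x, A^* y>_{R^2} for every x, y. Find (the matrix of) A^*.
A^* = A^T =
[[2, -3, 1],
 [0, -3, 2]]

For real matrices with standard dot products, the defining identity <Ax, y> = <x, A^* y> gives (Ax)^T y = x^T (A^*) y, i.e. x^T A^T y = x^T (A^*) y. Since this holds for all x, y, we must have A^* = A^T. Therefore
A^* =
[[2, -3, 1],
 [0, -3, 2]].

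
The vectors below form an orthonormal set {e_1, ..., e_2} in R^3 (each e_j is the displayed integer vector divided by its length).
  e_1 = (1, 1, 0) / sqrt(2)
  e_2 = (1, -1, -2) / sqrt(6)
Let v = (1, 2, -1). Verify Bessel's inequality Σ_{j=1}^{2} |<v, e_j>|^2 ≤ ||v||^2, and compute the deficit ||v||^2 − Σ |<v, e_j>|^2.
Σ |<v, e_j>|^2 = 14/3; ||v||^2 = 6; deficit = 4/3

Write each e_j = u_j / sqrt(<u_j, u_j>) where u_j is the displayed integer vector. Then <v, e_j> = <v, u_j> / sqrt(<u_j, u_j>), so |<v, e_j>|^2 = <v, u_j>^2 / <u_j, u_j>.
Coefficients: <v, e_1> = 3/sqrt(2), <v, e_2> = 1/sqrt(6).
Square and sum: Σ |<v, e_j>|^2 = 14/3.
Compute ||v||^2 = v·v = 6.
Deficit = 6 − 14/3 = 4/3 ≥ 0, confirming Bessel's inequality. (The deficit equals ||v − Σ <v,e_j> e_j||^2, the squared distance from v to span{e_j}.)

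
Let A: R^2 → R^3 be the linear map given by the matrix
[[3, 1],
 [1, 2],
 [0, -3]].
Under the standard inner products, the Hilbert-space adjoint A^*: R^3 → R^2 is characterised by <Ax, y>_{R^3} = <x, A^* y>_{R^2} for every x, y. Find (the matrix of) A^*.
A^* = A^T =
[[3, 1, 0],
 [1, 2, -3]]

For real matrices with standard dot products, the defining identity <Ax, y> = <x, A^* y> gives (Ax)^T y = x^T (A^*) y, i.e. x^T A^T y = x^T (A^*) y. Since this holds for all x, y, we must have A^* = A^T. Therefore
A^* =
[[3, 1, 0],
 [1, 2, -3]].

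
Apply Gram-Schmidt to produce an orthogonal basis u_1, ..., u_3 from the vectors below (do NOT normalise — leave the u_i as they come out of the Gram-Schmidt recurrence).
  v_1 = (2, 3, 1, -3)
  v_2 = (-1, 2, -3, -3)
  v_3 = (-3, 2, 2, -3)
Orthogonal basis:
  u_1 = (2, 3, 1, -3)
  u_2 = (-43/23, 16/23, -79/23, -39/23)
  u_3 = (-491/143, 53/143, 355/143, -12/11)

Apply the Gram-Schmidt recurrence
  u_1 = v_1
  u_i = v_i − Σ_{j<i} ((v_i · u_j) / (u_j · u_j)) · u_j.

Step by step this gives:
  u_1 = (2, 3, 1, -3)
  u_2 = (-43/23, 16/23, -79/23, -39/23)
  u_3 = (-491/143, 53/143, 355/143, -12/11)

Orthogonality check:
  u_2 · u_1 = 0 (should be 0)
  u_3 · u_1 = 0 (should be 0)
  u_3 · u_2 = 0 (should be 0)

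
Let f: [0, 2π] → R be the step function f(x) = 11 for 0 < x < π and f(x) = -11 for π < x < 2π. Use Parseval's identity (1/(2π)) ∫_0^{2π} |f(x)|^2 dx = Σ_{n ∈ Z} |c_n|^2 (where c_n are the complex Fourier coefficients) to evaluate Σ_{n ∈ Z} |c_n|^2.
Σ |c_n|^2 = 121

Parseval equates the L^2 energy of f (normalised by 1/(2π)) with the ℓ^2 sum of its Fourier coefficients: (1/(2π)) ∫_0^{2π} |f|^2 = Σ |c_n|^2.
Compute the left side: (1/(2π)) [∫_0^π 11^2 dx + ∫_π^{2π} (-11)^2 dx] = (1/(2π)) · (121π + 121π) = (121 + 121)/2 = 121.
So Σ_{n ∈ Z} |c_n|^2 = 121.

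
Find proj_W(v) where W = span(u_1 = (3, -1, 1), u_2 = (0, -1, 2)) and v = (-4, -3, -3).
proj_W(v) = (-153/46, 24/23, -45/46)

Set up U = [u_1 | ... | u_2] ∈ R^(3×2). The projector onto W = col(U) is P = U (U^T U)^(-1) U^T.
Compute U^T U =
  [11, 3]
  [3, 5],
and U^T v = (-12, -3).
Solve U^T U · c = U^T v for the coefficients: c = (-51/46, 3/46). The projection is proj_W(v) = U c.
Check: (v - proj_W(v)) · u_1 = 0  (should be 0).
Check: (v - proj_W(v)) · u_2 = 0  (should be 0).
Result: proj_W(v) = (-153/46, 24/23, -45/46).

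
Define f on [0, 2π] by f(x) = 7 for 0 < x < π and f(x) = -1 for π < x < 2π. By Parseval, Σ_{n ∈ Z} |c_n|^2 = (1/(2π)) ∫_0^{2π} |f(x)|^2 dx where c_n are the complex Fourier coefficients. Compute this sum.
Σ |c_n|^2 = 25

Parseval equates the L^2 energy of f (normalised by 1/(2π)) with the ℓ^2 sum of its Fourier coefficients: (1/(2π)) ∫_0^{2π} |f|^2 = Σ |c_n|^2.
Compute the left side: (1/(2π)) [∫_0^π 7^2 dx + ∫_π^{2π} (-1)^2 dx] = (1/(2π)) · (49π + 1π) = (49 + 1)/2 = 25.
So Σ_{n ∈ Z} |c_n|^2 = 25.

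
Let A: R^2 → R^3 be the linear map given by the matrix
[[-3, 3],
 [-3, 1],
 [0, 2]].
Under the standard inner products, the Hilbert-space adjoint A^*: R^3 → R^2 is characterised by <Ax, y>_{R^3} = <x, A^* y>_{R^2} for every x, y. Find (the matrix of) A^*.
A^* = A^T =
[[-3, -3, 0],
 [3, 1, 2]]

For real matrices with standard dot products, the defining identity <Ax, y> = <x, A^* y> gives (Ax)^T y = x^T (A^*) y, i.e. x^T A^T y = x^T (A^*) y. Since this holds for all x, y, we must have A^* = A^T. Therefore
A^* =
[[-3, -3, 0],
 [3, 1, 2]].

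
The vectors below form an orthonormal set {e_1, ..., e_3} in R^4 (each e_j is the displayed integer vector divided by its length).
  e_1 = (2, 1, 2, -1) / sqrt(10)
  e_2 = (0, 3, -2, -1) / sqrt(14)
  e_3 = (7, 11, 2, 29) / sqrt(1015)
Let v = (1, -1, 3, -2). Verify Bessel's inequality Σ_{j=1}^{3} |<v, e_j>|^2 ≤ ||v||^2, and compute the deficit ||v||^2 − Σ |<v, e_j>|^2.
Σ |<v, e_j>|^2 = 426/29; ||v||^2 = 15; deficit = 9/29

Write each e_j = u_j / sqrt(<u_j, u_j>) where u_j is the displayed integer vector. Then <v, e_j> = <v, u_j> / sqrt(<u_j, u_j>), so |<v, e_j>|^2 = <v, u_j>^2 / <u_j, u_j>.
Coefficients: <v, e_1> = 9/sqrt(10), <v, e_2> = -7/sqrt(14), <v, e_3> = -56/sqrt(1015).
Square and sum: Σ |<v, e_j>|^2 = 426/29.
Compute ||v||^2 = v·v = 15.
Deficit = 15 − 426/29 = 9/29 ≥ 0, confirming Bessel's inequality. (The deficit equals ||v − Σ <v,e_j> e_j||^2, the squared distance from v to span{e_j}.)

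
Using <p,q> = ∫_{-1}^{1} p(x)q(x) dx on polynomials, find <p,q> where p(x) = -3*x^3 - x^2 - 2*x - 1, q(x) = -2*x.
<p,q> = 76/15

Expand the product: p(x)·q(x) = 6*x^4 + 2*x^3 + 4*x^2 + 2*x.
∫_{-1}^{1} of each monomial x^k gives [2/(k+1) if k even, 0 if k odd]. Integrating term-by-term (or equivalently evaluating the antiderivative F(x) = 6*x^5/5 + x^4/2 + 4*x^3/3 + x^2 at the endpoints):
  F(1) − F(−1) = 121/30 − (-31/30) = 76/15.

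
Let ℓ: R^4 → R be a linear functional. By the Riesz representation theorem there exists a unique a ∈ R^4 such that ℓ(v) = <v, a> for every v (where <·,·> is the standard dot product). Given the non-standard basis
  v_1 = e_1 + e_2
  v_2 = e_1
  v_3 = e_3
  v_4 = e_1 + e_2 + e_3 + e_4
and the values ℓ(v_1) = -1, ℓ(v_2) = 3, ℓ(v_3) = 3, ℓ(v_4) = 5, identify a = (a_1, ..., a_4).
a = (3, -4, 3, 3)

Write a = (a_1, ..., a_4) in the standard basis. For each basis vector v_i, ℓ(v_i) = <v_i, a> is a linear equation in the a_j's. Collect the n equations into a matrix system V a = ℓ, where row i of V is v_i (expressed in the standard basis). Since V is invertible (lower-triangular with 1s on the diagonal, up to permutation), solve by back-substitution:
  V =
[[1, 1, 0, 0],
 [1, 0, 0, 0],
 [0, 0, 1, 0],
 [1, 1, 1, 1]]
  V a = (-1, 3, 3, 5)
Solving gives a = (3, -4, 3, 3).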